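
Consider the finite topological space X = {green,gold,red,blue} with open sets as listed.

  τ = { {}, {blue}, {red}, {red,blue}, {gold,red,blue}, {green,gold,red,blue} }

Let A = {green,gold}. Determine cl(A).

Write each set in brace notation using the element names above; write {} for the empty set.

{green,gold}

closure: X∖int(X∖A) = X∖{red,blue} = {green,gold}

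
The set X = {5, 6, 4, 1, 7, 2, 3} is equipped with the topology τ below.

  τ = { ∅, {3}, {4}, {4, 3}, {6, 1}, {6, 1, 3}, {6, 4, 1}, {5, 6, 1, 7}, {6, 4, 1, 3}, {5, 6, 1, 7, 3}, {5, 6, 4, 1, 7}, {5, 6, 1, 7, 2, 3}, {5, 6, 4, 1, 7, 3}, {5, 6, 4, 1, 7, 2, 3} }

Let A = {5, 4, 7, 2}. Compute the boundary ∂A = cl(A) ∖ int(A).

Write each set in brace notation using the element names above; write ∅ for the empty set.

open subsets of A: ∅, {4}; so int(A) = {4}
closure: X∖int(X∖A) = X∖{6, 1, 3} = {5, 4, 7, 2}
∂A = {5, 4, 7, 2} minus {4} = {5, 7, 2}

{5, 7, 2}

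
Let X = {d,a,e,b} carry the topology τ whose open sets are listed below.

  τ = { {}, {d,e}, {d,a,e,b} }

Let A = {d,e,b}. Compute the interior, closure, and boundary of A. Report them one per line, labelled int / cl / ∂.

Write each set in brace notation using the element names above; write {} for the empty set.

open subsets of A: {}, {d,e}; so int(A) = {d,e}
closure: X∖int(X∖A) = X∖{} = {d,a,e,b}
∂A = {d,a,e,b} minus {d,e} = {a,b}

int(A) = {d,e}
cl(A)  = {d,a,e,b}
∂A     = {a,b}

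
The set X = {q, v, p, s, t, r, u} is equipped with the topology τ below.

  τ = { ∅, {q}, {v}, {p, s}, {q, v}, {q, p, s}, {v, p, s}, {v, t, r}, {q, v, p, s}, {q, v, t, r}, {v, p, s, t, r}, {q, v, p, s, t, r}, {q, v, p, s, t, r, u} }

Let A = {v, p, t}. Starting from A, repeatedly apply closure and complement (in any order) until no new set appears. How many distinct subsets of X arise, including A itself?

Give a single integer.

12

cl via duality: int({q, s, r, u}) = {q}, so X∖{q} = {v, p, s, t, r, u}
Write k for closure, c for complement:
  1. A     = {v, p, t}
  2. kA    = {v, p, s, t, r, u}
  3. cA    = {q, s, r, u}
  4. ckA   = {q}
  5. kcA   = {q, p, s, t, r, u}
  6. kckA  = {q, u}
  7. ckcA  = {v}
  8. ckckA = {v, p, s, t, r}
  9. kckcA = {v, t, r, u}
  10. ckckcA = {q, p, s}
  11. kckckcA = {q, p, s, u}
  12. ckckckcA = {v, t, r}
applying k or c yields no new set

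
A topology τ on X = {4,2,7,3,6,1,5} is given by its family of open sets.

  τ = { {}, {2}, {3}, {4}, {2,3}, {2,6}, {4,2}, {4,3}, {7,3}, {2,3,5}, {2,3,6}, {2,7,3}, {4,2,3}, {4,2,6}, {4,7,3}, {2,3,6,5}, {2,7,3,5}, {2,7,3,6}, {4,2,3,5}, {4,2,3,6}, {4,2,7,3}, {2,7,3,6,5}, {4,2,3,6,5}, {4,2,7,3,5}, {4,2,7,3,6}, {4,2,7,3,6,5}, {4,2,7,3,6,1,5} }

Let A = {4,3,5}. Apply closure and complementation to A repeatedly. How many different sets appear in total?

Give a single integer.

8

cl via duality: int({2,7,6,1}) = {2,6}, so X∖{2,6} = {4,7,3,1,5}
Write k for closure, c for complement:
  1. A     = {4,3,5}
  2. kA    = {4,7,3,1,5}
  3. cA    = {2,7,6,1}
  4. ckA   = {2,6}
  5. kcA   = {2,7,6,1,5}
  6. kckA  = {2,6,1,5}
  7. ckcA  = {4,3}
  8. ckckA = {4,7,3}
applying k or c yields no new set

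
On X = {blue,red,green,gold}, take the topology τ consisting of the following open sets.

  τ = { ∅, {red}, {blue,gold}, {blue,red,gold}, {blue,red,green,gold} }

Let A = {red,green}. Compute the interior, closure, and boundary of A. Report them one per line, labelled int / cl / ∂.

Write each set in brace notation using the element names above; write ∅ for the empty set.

int(A) = {red}
cl(A)  = {red,green}
∂A     = {green}

open subsets of A: ∅, {red}; so int(A) = {red}
closure: X∖int(X∖A) = X∖{blue,gold} = {red,green}
∂A = {red,green} minus {red} = {green}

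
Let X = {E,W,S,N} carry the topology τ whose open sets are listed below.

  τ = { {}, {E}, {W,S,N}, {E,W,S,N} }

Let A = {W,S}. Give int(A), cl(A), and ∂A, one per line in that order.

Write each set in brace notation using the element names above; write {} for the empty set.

U open, U⊆A: {}. int(A) = ⋃ = {}
X∖A={E,N}, int(X∖A)={E}, hence cl(A)={W,S,N}
∂A: remove int from cl → {W,S,N}

int(A) = {}
cl(A)  = {W,S,N}
∂A     = {W,S,N}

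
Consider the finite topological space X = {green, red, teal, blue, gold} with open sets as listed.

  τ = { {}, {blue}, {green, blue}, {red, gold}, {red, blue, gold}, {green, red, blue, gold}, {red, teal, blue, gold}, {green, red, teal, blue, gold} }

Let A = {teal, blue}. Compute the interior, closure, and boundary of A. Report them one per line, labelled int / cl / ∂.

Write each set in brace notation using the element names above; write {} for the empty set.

int(A) = {blue}
cl(A)  = {green, teal, blue}
∂A     = {green, teal}

opens ⊆ A: {}, {blue}; union → int = {blue}
complement {green, red, gold}; its interior {red, gold}; cl(A) = X∖{red, gold} = {green, teal, blue}
boundary = {green, teal, blue} ∖ {blue} = {green, teal}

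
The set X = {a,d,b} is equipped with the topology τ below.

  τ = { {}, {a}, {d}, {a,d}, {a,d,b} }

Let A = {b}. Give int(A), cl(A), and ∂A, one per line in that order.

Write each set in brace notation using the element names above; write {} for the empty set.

int(A) = {}
cl(A)  = {b}
∂A     = {b}

interior: largest open inside A is {} (from {})
cl via duality: int({a,d}) = {a,d}, so X∖{a,d} = {b}
cl∖int = {b}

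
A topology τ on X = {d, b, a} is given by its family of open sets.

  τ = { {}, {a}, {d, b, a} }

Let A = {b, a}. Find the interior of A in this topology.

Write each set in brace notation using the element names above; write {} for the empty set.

{a}

interior: largest open inside A is {a} (from {}, {a})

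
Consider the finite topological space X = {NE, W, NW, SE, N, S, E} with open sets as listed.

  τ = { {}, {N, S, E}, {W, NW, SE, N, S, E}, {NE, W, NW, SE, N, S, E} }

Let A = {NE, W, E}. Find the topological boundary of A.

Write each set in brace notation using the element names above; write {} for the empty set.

{NE, W, NW, SE, N, S, E}

interior: largest open inside A is {} (from {})
cl via duality: int({NW, SE, N, S}) = {}, so X∖{} = {NE, W, NW, SE, N, S, E}
cl∖int = {NE, W, NW, SE, N, S, E}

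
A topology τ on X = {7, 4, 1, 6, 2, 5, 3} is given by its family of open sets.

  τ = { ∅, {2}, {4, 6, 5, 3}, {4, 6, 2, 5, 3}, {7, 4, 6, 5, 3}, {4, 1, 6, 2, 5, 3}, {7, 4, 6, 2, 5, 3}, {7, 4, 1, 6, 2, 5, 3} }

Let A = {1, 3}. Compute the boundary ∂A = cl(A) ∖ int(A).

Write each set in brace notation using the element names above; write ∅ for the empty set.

open subsets of A: ∅; so int(A) = ∅
closure: X∖int(X∖A) = X∖{2} = {7, 4, 1, 6, 5, 3}
∂A = {7, 4, 1, 6, 5, 3} minus ∅ = {7, 4, 1, 6, 5, 3}

{7, 4, 1, 6, 5, 3}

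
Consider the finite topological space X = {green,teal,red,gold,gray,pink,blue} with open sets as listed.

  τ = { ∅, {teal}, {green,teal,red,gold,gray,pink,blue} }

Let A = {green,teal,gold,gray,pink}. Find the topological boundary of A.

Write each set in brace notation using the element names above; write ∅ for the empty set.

interior: largest open inside A is {teal} (from ∅, {teal})
cl via duality: int({red,blue}) = ∅, so X∖∅ = {green,teal,red,gold,gray,pink,blue}
cl∖int = {green,red,gold,gray,pink,blue}

{green,red,gold,gray,pink,blue}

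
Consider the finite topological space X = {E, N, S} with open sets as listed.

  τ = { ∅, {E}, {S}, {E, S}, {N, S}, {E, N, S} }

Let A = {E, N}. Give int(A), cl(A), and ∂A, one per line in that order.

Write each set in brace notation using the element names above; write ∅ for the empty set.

int(A) = {E}
cl(A)  = {E, N}
∂A     = {N}

interior: largest open inside A is {E} (from ∅, {E})
cl via duality: int({S}) = {S}, so X∖{S} = {E, N}
cl∖int = {N}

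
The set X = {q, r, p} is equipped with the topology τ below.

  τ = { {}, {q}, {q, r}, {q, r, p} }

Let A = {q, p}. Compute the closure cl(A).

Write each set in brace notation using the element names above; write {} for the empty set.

{q, r, p}

cl via duality: int({r}) = {}, so X∖{} = {q, r, p}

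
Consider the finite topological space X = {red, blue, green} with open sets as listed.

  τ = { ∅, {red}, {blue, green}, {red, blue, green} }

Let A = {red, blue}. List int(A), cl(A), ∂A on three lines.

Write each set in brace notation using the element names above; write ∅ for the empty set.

int(A) = {red}
cl(A)  = {red, blue, green}
∂A     = {blue, green}

open subsets of A: ∅, {red}; so int(A) = {red}
closure: X∖int(X∖A) = X∖∅ = {red, blue, green}
∂A = {red, blue, green} minus {red} = {blue, green}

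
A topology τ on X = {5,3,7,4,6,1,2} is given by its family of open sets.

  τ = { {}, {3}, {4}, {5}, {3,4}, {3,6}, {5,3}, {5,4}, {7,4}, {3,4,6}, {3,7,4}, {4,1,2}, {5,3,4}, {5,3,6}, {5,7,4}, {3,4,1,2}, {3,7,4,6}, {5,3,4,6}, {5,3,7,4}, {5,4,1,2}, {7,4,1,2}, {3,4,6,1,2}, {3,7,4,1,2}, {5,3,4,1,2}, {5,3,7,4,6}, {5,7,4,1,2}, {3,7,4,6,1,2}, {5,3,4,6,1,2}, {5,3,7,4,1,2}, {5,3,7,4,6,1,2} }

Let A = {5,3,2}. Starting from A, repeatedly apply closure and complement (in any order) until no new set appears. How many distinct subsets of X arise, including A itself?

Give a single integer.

cl via duality: int({7,4,6,1}) = {7,4}, so X∖{7,4} = {5,3,6,1,2}
Write k for closure, c for complement:
  1. A     = {5,3,2}
  2. kA    = {5,3,6,1,2}
  3. cA    = {7,4,6,1}
  4. ckA   = {7,4}
  5. kcA   = {7,4,6,1,2}
  6. kckA  = {7,4,1,2}
  7. ckcA  = {5,3}
  8. ckckA = {5,3,6}
applying k or c yields no new set

8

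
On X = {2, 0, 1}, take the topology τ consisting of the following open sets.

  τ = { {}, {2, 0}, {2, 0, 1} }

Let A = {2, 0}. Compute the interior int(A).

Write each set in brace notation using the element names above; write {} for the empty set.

U open, U⊆A: {}, {2, 0}. int(A) = ⋃ = {2, 0}

{2, 0}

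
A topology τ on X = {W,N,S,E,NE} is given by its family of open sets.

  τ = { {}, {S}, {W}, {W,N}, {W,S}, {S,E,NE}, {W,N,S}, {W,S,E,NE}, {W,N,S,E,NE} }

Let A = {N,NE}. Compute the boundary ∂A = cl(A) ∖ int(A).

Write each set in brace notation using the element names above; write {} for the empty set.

opens ⊆ A: {}; union → int = {}
complement {W,S,E}; its interior {W,S}; cl(A) = X∖{W,S} = {N,E,NE}
boundary = {N,E,NE} ∖ {} = {N,E,NE}

{N,E,NE}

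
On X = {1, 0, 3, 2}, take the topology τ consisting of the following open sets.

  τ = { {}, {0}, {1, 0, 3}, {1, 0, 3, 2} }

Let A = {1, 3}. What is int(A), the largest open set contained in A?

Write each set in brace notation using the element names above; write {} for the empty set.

U open, U⊆A: {}. int(A) = ⋃ = {}

{}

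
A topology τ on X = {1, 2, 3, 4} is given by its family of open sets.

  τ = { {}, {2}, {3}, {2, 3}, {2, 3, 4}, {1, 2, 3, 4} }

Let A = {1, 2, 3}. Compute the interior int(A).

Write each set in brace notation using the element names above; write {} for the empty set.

U open, U⊆A: {}, {2}, {3}, {2, 3}. int(A) = ⋃ = {2, 3}

{2, 3}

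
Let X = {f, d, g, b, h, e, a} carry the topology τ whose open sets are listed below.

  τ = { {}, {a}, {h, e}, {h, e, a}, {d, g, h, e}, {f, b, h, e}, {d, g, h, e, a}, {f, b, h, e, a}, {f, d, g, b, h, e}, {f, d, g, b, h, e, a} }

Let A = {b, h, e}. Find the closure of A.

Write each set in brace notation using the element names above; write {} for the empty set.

closure: X∖int(X∖A) = X∖{a} = {f, d, g, b, h, e}

{f, d, g, b, h, e}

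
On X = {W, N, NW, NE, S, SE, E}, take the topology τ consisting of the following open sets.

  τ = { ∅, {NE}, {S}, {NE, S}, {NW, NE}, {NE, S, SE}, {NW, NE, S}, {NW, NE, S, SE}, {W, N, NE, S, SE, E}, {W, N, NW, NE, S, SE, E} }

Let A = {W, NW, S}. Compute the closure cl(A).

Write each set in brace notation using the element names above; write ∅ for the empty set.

X∖A={N, NE, SE, E}, int(X∖A)={NE}, hence cl(A)={W, N, NW, S, SE, E}

{W, N, NW, S, SE, E}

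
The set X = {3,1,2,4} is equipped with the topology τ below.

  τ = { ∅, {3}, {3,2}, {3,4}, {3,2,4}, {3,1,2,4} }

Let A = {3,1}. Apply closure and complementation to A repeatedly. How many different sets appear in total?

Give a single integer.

6

complement {2,4}; its interior ∅; cl(A) = X∖∅ = {3,1,2,4}
With k = closure, c = complement:
  1. A     = {3,1}
  2. kA    = {3,1,2,4}
  3. cA    = {2,4}
  4. ckA   = ∅
  5. kcA   = {1,2,4}
  6. ckcA  = {3}
k, c of each give nothing new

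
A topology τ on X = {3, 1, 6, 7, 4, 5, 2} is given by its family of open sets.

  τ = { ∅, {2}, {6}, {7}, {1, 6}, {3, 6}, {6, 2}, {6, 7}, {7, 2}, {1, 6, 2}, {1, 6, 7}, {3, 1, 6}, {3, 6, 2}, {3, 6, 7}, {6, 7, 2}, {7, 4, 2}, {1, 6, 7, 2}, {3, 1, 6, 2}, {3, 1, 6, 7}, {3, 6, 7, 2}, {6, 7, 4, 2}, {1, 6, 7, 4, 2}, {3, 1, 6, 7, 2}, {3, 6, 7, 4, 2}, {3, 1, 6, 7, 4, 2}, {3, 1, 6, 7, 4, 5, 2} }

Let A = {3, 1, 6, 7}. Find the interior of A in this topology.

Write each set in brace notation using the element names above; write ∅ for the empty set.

{3, 1, 6, 7}

interior: largest open inside A is {3, 1, 6, 7} (from ∅, {6}, {7}, {6, 7}, {1, 6}, {3, 6}, {3, 1, 6}, {3, 6, 7}, {1, 6, 7}, {3, 1, 6, 7})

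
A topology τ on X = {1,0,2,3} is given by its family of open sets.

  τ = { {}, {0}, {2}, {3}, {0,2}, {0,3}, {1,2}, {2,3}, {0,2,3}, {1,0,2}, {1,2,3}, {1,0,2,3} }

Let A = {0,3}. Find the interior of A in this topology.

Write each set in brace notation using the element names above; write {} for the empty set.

open subsets of A: {}, {0}, {3}, {0,3}; so int(A) = {0,3}

{0,3}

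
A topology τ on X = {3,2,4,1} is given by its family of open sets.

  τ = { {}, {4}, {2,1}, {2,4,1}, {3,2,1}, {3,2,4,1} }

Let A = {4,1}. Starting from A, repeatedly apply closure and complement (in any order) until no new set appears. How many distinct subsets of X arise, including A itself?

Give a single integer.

6

X∖A={3,2}, int(X∖A)={}, hence cl(A)={3,2,4,1}
Orbit (k=closure, c=complement):
  1. A     = {4,1}
  2. kA    = {3,2,4,1}
  3. cA    = {3,2}
  4. ckA   = {}
  5. kcA   = {3,2,1}
  6. ckcA  = {4}
(closed under both — stop)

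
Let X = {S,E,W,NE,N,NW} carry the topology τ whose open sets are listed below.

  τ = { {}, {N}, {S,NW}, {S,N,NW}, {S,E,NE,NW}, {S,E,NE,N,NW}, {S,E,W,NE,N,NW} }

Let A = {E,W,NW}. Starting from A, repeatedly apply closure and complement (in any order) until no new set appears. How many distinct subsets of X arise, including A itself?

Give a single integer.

X∖A={S,NE,N}, int(X∖A)={N}, hence cl(A)={S,E,W,NE,NW}
Orbit (k=closure, c=complement):
  1. A     = {E,W,NW}
  2. kA    = {S,E,W,NE,NW}
  3. cA    = {S,NE,N}
  4. ckA   = {N}
  5. kcA   = {S,E,W,NE,N,NW}
  6. kckA  = {W,N}
  7. ckcA  = {}
  8. ckckA = {S,E,NE,NW}
(closed under both — stop)

8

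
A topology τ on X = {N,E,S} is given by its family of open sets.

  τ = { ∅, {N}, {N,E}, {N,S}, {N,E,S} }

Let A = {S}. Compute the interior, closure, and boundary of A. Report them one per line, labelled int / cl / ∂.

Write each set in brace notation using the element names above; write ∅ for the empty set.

opens ⊆ A: ∅; union → int = ∅
complement {N,E}; its interior {N,E}; cl(A) = X∖{N,E} = {S}
boundary = {S} ∖ ∅ = {S}

int(A) = ∅
cl(A)  = {S}
∂A     = {S}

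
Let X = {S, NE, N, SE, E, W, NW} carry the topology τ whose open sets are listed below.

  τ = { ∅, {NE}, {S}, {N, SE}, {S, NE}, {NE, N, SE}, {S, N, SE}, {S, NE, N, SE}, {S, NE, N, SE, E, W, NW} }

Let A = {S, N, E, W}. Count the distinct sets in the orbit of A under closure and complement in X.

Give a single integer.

10

cl via duality: int({NE, SE, NW}) = {NE}, so X∖{NE} = {S, N, SE, E, W, NW}
Write k for closure, c for complement:
  1. A     = {S, N, E, W}
  2. kA    = {S, N, SE, E, W, NW}
  3. cA    = {NE, SE, NW}
  4. ckA   = {NE}
  5. kcA   = {NE, N, SE, E, W, NW}
  6. kckA  = {NE, E, W, NW}
  7. ckcA  = {S}
  8. ckckA = {S, N, SE}
  9. kckcA = {S, E, W, NW}
  10. ckckcA = {NE, N, SE}
applying k or c yields no new set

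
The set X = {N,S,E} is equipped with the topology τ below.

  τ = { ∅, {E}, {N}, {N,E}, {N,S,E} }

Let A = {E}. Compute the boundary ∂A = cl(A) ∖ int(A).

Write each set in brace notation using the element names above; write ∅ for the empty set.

U open, U⊆A: ∅, {E}. int(A) = ⋃ = {E}
X∖A={N,S}, int(X∖A)={N}, hence cl(A)={S,E}
∂A: remove int from cl → {S}

{S}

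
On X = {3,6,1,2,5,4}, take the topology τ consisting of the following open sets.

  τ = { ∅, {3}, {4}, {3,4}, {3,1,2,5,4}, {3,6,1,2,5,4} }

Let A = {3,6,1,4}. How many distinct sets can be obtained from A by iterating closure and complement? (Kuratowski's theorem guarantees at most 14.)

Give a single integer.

X∖A={2,5}, int(X∖A)=∅, hence cl(A)={3,6,1,2,5,4}
Orbit (k=closure, c=complement):
  1. A     = {3,6,1,4}
  2. kA    = {3,6,1,2,5,4}
  3. cA    = {2,5}
  4. ckA   = ∅
  5. kcA   = {6,1,2,5}
  6. ckcA  = {3,4}
(closed under both — stop)

6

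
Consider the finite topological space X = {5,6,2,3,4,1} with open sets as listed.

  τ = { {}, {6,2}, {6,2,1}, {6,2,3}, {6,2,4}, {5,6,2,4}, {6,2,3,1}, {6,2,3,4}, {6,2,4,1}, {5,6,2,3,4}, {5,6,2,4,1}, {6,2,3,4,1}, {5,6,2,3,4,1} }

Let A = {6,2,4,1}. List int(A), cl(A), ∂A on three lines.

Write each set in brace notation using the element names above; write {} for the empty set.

interior: largest open inside A is {6,2,4,1} (from {}, {6,2}, {6,2,1}, {6,2,4}, {6,2,4,1})
cl via duality: int({5,3}) = {}, so X∖{} = {5,6,2,3,4,1}
cl∖int = {5,3}

int(A) = {6,2,4,1}
cl(A)  = {5,6,2,3,4,1}
∂A     = {5,3}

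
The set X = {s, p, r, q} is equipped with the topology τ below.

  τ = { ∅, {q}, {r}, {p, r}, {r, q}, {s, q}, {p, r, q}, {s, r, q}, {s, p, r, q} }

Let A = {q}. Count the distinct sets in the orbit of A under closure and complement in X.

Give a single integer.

cl via duality: int({s, p, r}) = {p, r}, so X∖{p, r} = {s, q}
Write k for closure, c for complement:
  1. A     = {q}
  2. kA    = {s, q}
  3. cA    = {s, p, r}
  4. ckA   = {p, r}
applying k or c yields no new set

4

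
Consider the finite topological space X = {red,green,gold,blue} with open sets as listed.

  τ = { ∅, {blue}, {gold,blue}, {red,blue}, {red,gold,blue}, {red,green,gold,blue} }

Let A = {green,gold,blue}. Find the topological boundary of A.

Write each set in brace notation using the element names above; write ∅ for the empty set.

{red,green}

interior: largest open inside A is {gold,blue} (from ∅, {blue}, {gold,blue})
cl via duality: int({red}) = ∅, so X∖∅ = {red,green,gold,blue}
cl∖int = {red,green}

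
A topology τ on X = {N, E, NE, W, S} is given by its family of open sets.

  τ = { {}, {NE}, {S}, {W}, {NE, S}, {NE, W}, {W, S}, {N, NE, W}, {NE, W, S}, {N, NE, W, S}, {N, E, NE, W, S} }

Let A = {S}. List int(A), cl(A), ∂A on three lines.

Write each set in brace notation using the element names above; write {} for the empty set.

int(A) = {S}
cl(A)  = {E, S}
∂A     = {E}

interior: largest open inside A is {S} (from {}, {S})
cl via duality: int({N, E, NE, W}) = {N, NE, W}, so X∖{N, NE, W} = {E, S}
cl∖int = {E}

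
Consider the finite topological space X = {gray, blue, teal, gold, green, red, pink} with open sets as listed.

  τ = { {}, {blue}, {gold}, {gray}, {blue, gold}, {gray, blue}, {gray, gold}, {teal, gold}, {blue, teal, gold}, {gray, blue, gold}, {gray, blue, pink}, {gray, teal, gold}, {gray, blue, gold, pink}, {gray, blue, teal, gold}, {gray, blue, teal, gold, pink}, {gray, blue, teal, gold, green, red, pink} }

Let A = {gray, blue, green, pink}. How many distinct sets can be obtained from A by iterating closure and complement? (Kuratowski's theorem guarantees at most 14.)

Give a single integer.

complement {teal, gold, red}; its interior {teal, gold}; cl(A) = X∖{teal, gold} = {gray, blue, green, red, pink}
With k = closure, c = complement:
  1. A     = {gray, blue, green, pink}
  2. kA    = {gray, blue, green, red, pink}
  3. cA    = {teal, gold, red}
  4. ckA   = {teal, gold}
  5. kcA   = {teal, gold, green, red}
  6. ckcA  = {gray, blue, pink}
k, c of each give nothing new

6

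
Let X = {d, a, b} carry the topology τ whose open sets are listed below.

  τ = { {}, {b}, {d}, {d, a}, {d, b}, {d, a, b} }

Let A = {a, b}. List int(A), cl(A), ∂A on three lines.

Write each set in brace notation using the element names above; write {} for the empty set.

int(A) = {b}
cl(A)  = {a, b}
∂A     = {a}

interior: largest open inside A is {b} (from {}, {b})
cl via duality: int({d}) = {d}, so X∖{d} = {a, b}
cl∖int = {a}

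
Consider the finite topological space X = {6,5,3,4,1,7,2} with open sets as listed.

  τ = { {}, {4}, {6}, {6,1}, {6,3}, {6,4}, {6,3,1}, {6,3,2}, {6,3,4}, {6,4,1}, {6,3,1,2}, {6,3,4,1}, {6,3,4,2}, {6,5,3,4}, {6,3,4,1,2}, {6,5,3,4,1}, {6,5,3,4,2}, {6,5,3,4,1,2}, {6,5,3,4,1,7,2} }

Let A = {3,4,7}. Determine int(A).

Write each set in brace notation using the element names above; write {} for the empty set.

opens ⊆ A: {}, {4}; union → int = {4}

{4}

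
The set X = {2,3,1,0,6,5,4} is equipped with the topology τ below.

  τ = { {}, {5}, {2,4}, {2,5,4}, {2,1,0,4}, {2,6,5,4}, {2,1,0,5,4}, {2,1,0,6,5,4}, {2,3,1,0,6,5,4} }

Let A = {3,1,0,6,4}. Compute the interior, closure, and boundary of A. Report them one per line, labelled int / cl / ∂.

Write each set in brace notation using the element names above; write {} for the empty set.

open subsets of A: {}; so int(A) = {}
closure: X∖int(X∖A) = X∖{5} = {2,3,1,0,6,4}
∂A = {2,3,1,0,6,4} minus {} = {2,3,1,0,6,4}

int(A) = {}
cl(A)  = {2,3,1,0,6,4}
∂A     = {2,3,1,0,6,4}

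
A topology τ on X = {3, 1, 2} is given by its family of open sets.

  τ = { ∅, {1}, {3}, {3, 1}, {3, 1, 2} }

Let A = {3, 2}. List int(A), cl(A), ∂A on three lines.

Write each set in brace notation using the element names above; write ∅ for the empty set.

U open, U⊆A: ∅, {3}. int(A) = ⋃ = {3}
X∖A={1}, int(X∖A)={1}, hence cl(A)={3, 2}
∂A: remove int from cl → {2}

int(A) = {3}
cl(A)  = {3, 2}
∂A     = {2}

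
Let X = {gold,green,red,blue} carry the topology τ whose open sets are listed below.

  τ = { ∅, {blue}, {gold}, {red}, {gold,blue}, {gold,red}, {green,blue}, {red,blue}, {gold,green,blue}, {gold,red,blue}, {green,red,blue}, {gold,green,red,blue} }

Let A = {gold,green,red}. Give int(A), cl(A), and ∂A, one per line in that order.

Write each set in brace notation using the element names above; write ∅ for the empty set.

opens ⊆ A: ∅, {red}, {gold}, {gold,red}; union → int = {gold,red}
complement {blue}; its interior {blue}; cl(A) = X∖{blue} = {gold,green,red}
boundary = {gold,green,red} ∖ {gold,red} = {green}

int(A) = {gold,red}
cl(A)  = {gold,green,red}
∂A     = {green}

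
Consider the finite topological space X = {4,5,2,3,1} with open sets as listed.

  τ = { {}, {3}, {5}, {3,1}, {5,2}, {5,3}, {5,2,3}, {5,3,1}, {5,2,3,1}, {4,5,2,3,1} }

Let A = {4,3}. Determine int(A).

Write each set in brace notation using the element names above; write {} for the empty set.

U open, U⊆A: {}, {3}. int(A) = ⋃ = {3}

{3}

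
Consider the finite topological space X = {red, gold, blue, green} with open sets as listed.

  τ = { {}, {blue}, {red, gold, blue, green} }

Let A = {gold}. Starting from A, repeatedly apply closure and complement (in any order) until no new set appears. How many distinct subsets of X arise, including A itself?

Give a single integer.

6

cl via duality: int({red, blue, green}) = {blue}, so X∖{blue} = {red, gold, green}
Write k for closure, c for complement:
  1. A     = {gold}
  2. kA    = {red, gold, green}
  3. cA    = {red, blue, green}
  4. ckA   = {blue}
  5. kcA   = {red, gold, blue, green}
  6. ckcA  = {}
applying k or c yields no new set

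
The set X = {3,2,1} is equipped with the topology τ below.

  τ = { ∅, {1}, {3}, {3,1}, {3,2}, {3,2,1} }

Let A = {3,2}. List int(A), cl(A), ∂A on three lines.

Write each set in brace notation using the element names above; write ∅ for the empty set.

U open, U⊆A: ∅, {3}, {3,2}. int(A) = ⋃ = {3,2}
X∖A={1}, int(X∖A)={1}, hence cl(A)={3,2}
∂A: remove int from cl → ∅

int(A) = {3,2}
cl(A)  = {3,2}
∂A     = ∅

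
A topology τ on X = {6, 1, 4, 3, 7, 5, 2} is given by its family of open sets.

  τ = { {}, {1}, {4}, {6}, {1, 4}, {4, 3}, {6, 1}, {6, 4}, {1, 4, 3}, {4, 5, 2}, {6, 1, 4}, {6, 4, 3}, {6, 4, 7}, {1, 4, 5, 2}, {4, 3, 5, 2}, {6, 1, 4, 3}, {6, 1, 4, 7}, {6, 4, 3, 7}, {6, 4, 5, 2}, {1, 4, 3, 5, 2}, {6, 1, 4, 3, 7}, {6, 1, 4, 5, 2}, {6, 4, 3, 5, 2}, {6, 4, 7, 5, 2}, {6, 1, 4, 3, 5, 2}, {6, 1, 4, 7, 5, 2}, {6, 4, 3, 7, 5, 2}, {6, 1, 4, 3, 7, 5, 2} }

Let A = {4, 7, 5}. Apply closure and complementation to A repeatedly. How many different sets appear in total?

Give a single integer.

8

complement {6, 1, 3, 2}; its interior {6, 1}; cl(A) = X∖{6, 1} = {4, 3, 7, 5, 2}
With k = closure, c = complement:
  1. A     = {4, 7, 5}
  2. kA    = {4, 3, 7, 5, 2}
  3. cA    = {6, 1, 3, 2}
  4. ckA   = {6, 1}
  5. kcA   = {6, 1, 3, 7, 5, 2}
  6. kckA  = {6, 1, 7}
  7. ckcA  = {4}
  8. ckckA = {4, 3, 5, 2}
k, c of each give nothing new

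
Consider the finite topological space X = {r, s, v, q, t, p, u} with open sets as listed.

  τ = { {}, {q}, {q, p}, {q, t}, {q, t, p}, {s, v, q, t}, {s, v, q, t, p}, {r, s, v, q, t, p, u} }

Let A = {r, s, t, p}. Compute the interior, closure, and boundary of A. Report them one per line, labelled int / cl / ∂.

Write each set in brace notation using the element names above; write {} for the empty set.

int(A) = {}
cl(A)  = {r, s, v, t, p, u}
∂A     = {r, s, v, t, p, u}

opens ⊆ A: {}; union → int = {}
complement {v, q, u}; its interior {q}; cl(A) = X∖{q} = {r, s, v, t, p, u}
boundary = {r, s, v, t, p, u} ∖ {} = {r, s, v, t, p, u}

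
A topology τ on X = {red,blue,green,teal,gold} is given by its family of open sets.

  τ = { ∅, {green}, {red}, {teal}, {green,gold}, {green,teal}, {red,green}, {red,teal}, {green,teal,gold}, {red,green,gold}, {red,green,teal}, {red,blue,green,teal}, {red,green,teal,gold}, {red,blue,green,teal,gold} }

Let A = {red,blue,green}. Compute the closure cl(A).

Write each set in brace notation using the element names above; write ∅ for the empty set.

closure: X∖int(X∖A) = X∖{teal} = {red,blue,green,gold}

{red,blue,green,gold}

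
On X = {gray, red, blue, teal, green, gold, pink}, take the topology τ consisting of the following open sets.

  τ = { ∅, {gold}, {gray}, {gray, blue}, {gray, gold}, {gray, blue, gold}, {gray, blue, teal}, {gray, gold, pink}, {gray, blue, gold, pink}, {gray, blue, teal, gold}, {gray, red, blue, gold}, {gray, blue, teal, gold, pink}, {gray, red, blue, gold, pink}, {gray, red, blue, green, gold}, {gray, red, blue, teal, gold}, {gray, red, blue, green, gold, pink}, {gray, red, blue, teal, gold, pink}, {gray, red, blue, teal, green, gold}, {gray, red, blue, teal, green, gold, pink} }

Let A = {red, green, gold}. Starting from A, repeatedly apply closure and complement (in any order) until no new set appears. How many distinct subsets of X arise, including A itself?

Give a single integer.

cl via duality: int({gray, blue, teal, pink}) = {gray, blue, teal}, so X∖{gray, blue, teal} = {red, green, gold, pink}
Write k for closure, c for complement:
  1. A     = {red, green, gold}
  2. kA    = {red, green, gold, pink}
  3. cA    = {gray, blue, teal, pink}
  4. ckA   = {gray, blue, teal}
  5. kcA   = {gray, red, blue, teal, green, pink}
  6. ckcA  = {gold}
applying k or c yields no new set

6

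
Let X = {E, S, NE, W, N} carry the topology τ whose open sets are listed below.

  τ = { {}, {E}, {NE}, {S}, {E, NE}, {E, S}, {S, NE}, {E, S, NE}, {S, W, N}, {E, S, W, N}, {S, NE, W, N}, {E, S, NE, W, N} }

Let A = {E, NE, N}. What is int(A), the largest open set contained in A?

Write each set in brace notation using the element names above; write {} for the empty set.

{E, NE}

open subsets of A: {}, {E}, {NE}, {E, NE}; so int(A) = {E, NE}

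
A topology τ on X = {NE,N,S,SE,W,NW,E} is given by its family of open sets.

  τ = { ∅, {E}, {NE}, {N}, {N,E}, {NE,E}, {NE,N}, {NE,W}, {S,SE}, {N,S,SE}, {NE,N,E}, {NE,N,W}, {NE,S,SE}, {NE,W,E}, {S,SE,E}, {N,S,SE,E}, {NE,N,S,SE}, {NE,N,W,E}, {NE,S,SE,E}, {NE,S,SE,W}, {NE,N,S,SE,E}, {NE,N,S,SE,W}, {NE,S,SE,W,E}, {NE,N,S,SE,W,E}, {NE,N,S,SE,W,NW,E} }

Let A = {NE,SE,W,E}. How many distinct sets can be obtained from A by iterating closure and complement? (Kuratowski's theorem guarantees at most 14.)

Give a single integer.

10

cl via duality: int({N,S,NW}) = {N}, so X∖{N} = {NE,S,SE,W,NW,E}
Write k for closure, c for complement:
  1. A     = {NE,SE,W,E}
  2. kA    = {NE,S,SE,W,NW,E}
  3. cA    = {N,S,NW}
  4. ckA   = {N}
  5. kcA   = {N,S,SE,NW}
  6. kckA  = {N,NW}
  7. ckcA  = {NE,W,E}
  8. ckckA = {NE,S,SE,W,E}
  9. kckcA = {NE,W,NW,E}
  10. ckckcA = {N,S,SE}
applying k or c yields no new set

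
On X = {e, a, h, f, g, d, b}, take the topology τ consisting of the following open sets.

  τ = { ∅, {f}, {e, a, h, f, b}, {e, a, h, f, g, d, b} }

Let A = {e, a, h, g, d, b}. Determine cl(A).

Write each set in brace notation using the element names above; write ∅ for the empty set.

complement {f}; its interior {f}; cl(A) = X∖{f} = {e, a, h, g, d, b}

{e, a, h, g, d, b}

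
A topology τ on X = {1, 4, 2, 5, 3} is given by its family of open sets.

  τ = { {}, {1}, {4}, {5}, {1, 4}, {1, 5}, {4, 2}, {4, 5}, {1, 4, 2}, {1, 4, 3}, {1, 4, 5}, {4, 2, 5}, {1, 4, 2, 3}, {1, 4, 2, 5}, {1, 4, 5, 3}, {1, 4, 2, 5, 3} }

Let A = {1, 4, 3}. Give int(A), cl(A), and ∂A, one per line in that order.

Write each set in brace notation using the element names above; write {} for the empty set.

opens ⊆ A: {}, {1}, {4}, {1, 4}, {1, 4, 3}; union → int = {1, 4, 3}
complement {2, 5}; its interior {5}; cl(A) = X∖{5} = {1, 4, 2, 3}
boundary = {1, 4, 2, 3} ∖ {1, 4, 3} = {2}

int(A) = {1, 4, 3}
cl(A)  = {1, 4, 2, 3}
∂A     = {2}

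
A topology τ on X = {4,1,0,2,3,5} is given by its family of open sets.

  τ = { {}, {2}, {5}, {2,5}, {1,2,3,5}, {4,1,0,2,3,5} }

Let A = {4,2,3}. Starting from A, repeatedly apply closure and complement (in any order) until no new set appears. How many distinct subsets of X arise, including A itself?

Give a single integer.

6

complement {1,0,5}; its interior {5}; cl(A) = X∖{5} = {4,1,0,2,3}
With k = closure, c = complement:
  1. A     = {4,2,3}
  2. kA    = {4,1,0,2,3}
  3. cA    = {1,0,5}
  4. ckA   = {5}
  5. kcA   = {4,1,0,3,5}
  6. ckcA  = {2}
k, c of each give nothing new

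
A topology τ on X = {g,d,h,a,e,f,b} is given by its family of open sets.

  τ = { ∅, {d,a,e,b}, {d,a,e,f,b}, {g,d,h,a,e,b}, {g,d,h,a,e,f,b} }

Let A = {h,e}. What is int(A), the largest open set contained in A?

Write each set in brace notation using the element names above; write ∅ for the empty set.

∅

U open, U⊆A: ∅. int(A) = ⋃ = ∅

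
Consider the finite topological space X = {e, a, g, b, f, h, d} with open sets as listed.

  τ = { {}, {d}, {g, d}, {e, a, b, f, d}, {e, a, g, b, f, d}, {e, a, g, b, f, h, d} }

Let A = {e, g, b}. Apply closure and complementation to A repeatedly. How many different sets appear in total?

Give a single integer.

6

complement {a, f, h, d}; its interior {d}; cl(A) = X∖{d} = {e, a, g, b, f, h}
With k = closure, c = complement:
  1. A     = {e, g, b}
  2. kA    = {e, a, g, b, f, h}
  3. cA    = {a, f, h, d}
  4. ckA   = {d}
  5. kcA   = {e, a, g, b, f, h, d}
  6. ckcA  = {}
k, c of each give nothing new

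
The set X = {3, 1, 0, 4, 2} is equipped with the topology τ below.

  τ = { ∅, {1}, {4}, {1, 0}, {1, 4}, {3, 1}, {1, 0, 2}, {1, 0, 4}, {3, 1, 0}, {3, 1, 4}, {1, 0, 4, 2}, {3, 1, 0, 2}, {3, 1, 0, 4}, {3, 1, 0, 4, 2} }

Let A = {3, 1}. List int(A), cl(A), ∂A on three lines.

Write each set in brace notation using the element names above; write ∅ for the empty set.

int(A) = {3, 1}
cl(A)  = {3, 1, 0, 2}
∂A     = {0, 2}

opens ⊆ A: ∅, {1}, {3, 1}; union → int = {3, 1}
complement {0, 4, 2}; its interior {4}; cl(A) = X∖{4} = {3, 1, 0, 2}
boundary = {3, 1, 0, 2} ∖ {3, 1} = {0, 2}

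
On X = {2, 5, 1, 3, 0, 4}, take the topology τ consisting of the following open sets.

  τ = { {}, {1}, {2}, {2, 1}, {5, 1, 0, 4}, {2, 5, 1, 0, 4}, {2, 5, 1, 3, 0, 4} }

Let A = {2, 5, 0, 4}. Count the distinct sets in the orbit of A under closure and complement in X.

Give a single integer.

X∖A={1, 3}, int(X∖A)={1}, hence cl(A)={2, 5, 3, 0, 4}
Orbit (k=closure, c=complement):
  1. A     = {2, 5, 0, 4}
  2. kA    = {2, 5, 3, 0, 4}
  3. cA    = {1, 3}
  4. ckA   = {1}
  5. kcA   = {5, 1, 3, 0, 4}
  6. ckcA  = {2}
  7. kckcA = {2, 3}
  8. ckckcA = {5, 1, 0, 4}
(closed under both — stop)

8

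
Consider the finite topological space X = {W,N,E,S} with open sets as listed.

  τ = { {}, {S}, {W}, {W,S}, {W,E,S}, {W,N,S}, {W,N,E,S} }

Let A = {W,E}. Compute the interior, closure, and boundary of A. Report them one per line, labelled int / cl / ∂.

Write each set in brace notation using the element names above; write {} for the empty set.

open subsets of A: {}, {W}; so int(A) = {W}
closure: X∖int(X∖A) = X∖{S} = {W,N,E}
∂A = {W,N,E} minus {W} = {N,E}

int(A) = {W}
cl(A)  = {W,N,E}
∂A     = {N,E}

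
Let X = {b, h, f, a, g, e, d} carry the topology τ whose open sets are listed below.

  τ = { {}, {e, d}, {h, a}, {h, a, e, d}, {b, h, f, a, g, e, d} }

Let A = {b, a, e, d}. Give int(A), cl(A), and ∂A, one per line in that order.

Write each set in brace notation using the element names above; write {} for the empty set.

U open, U⊆A: {}, {e, d}. int(A) = ⋃ = {e, d}
X∖A={h, f, g}, int(X∖A)={}, hence cl(A)={b, h, f, a, g, e, d}
∂A: remove int from cl → {b, h, f, a, g}

int(A) = {e, d}
cl(A)  = {b, h, f, a, g, e, d}
∂A     = {b, h, f, a, g}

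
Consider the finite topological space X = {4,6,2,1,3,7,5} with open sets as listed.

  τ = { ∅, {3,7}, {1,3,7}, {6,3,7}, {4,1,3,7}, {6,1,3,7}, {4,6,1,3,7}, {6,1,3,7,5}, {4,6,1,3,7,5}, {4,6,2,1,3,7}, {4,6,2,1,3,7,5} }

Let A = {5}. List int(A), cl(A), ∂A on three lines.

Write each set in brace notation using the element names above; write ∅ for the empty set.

U open, U⊆A: ∅. int(A) = ⋃ = ∅
X∖A={4,6,2,1,3,7}, int(X∖A)={4,6,2,1,3,7}, hence cl(A)={5}
∂A: remove int from cl → {5}

int(A) = ∅
cl(A)  = {5}
∂A     = {5}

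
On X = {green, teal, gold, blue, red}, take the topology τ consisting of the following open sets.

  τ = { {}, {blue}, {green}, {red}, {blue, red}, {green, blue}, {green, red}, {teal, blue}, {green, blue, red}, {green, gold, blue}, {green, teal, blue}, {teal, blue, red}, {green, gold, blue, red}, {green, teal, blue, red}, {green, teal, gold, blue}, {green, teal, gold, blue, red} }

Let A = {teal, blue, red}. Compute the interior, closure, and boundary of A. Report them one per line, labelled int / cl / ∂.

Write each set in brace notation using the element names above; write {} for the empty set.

int(A) = {teal, blue, red}
cl(A)  = {teal, gold, blue, red}
∂A     = {gold}

opens ⊆ A: {}, {red}, {blue}, {teal, blue}, {blue, red}, {teal, blue, red}; union → int = {teal, blue, red}
complement {green, gold}; its interior {green}; cl(A) = X∖{green} = {teal, gold, blue, red}
boundary = {teal, gold, blue, red} ∖ {teal, blue, red} = {gold}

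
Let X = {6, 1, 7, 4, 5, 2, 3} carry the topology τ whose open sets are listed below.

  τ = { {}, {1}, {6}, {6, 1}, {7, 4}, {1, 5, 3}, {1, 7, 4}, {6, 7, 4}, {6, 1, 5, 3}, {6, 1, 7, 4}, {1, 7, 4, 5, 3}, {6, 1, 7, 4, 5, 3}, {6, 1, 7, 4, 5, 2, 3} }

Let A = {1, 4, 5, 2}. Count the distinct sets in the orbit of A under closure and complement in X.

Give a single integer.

X∖A={6, 7, 3}, int(X∖A)={6}, hence cl(A)={1, 7, 4, 5, 2, 3}
Orbit (k=closure, c=complement):
  1. A     = {1, 4, 5, 2}
  2. kA    = {1, 7, 4, 5, 2, 3}
  3. cA    = {6, 7, 3}
  4. ckA   = {6}
  5. kcA   = {6, 7, 4, 5, 2, 3}
  6. kckA  = {6, 2}
  7. ckcA  = {1}
  8. ckckA = {1, 7, 4, 5, 3}
  9. kckcA = {1, 5, 2, 3}
  10. ckckcA = {6, 7, 4}
  11. kckckcA = {6, 7, 4, 2}
  12. ckckckcA = {1, 5, 3}
(closed under both — stop)

12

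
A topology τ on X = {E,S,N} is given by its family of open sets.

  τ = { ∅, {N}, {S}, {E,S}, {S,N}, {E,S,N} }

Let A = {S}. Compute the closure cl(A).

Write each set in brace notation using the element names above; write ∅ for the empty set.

{E,S}

X∖A={E,N}, int(X∖A)={N}, hence cl(A)={E,S}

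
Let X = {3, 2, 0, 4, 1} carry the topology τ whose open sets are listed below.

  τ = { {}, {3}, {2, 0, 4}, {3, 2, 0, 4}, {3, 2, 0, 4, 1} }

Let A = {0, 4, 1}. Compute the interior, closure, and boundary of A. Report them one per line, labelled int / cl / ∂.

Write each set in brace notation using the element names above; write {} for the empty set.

int(A) = {}
cl(A)  = {2, 0, 4, 1}
∂A     = {2, 0, 4, 1}

U open, U⊆A: {}. int(A) = ⋃ = {}
X∖A={3, 2}, int(X∖A)={3}, hence cl(A)={2, 0, 4, 1}
∂A: remove int from cl → {2, 0, 4, 1}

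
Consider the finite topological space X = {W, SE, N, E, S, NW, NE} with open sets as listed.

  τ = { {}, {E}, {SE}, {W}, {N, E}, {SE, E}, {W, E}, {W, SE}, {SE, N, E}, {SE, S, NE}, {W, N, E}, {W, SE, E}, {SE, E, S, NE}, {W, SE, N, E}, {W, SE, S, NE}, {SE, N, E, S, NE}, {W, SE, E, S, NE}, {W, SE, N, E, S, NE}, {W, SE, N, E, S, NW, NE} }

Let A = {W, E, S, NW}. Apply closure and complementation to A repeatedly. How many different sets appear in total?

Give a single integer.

closure: X∖int(X∖A) = X∖{SE} = {W, N, E, S, NW, NE}
Let k=closure and c=complement:
  1. A     = {W, E, S, NW}
  2. kA    = {W, N, E, S, NW, NE}
  3. cA    = {SE, N, NE}
  4. ckA   = {SE}
  5. kcA   = {SE, N, S, NW, NE}
  6. kckA  = {SE, S, NW, NE}
  7. ckcA  = {W, E}
  8. ckckA = {W, N, E}
  9. kckcA = {W, N, E, NW}
  10. ckckcA = {SE, S, NE}
— saturated at 10

10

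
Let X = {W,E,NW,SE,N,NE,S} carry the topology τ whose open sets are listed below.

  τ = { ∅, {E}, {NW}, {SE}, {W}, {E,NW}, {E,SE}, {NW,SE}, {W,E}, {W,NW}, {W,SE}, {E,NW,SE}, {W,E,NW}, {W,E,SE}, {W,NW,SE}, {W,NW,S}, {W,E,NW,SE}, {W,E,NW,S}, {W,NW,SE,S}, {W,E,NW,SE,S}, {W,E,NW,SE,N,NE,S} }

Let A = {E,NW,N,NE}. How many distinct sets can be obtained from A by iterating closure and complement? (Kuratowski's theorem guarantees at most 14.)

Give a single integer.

X∖A={W,SE,S}, int(X∖A)={W,SE}, hence cl(A)={E,NW,N,NE,S}
Orbit (k=closure, c=complement):
  1. A     = {E,NW,N,NE}
  2. kA    = {E,NW,N,NE,S}
  3. cA    = {W,SE,S}
  4. ckA   = {W,SE}
  5. kcA   = {W,SE,N,NE,S}
  6. ckcA  = {E,NW}
(closed under both — stop)

6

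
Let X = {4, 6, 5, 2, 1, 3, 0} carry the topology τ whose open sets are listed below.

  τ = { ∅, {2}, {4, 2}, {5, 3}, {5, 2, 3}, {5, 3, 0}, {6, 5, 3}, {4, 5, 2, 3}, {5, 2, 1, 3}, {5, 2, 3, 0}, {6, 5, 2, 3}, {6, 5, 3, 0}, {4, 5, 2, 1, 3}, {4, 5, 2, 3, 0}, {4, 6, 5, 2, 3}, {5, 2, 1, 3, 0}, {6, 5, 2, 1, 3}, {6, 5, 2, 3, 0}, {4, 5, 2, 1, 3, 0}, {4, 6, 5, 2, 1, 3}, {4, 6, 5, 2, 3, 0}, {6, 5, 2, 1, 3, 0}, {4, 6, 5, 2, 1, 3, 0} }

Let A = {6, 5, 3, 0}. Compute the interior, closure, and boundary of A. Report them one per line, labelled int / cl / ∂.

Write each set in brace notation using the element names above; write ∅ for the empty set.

int(A) = {6, 5, 3, 0}
cl(A)  = {6, 5, 1, 3, 0}
∂A     = {1}

open subsets of A: ∅, {5, 3}, {5, 3, 0}, {6, 5, 3}, {6, 5, 3, 0}; so int(A) = {6, 5, 3, 0}
closure: X∖int(X∖A) = X∖{4, 2} = {6, 5, 1, 3, 0}
∂A = {6, 5, 1, 3, 0} minus {6, 5, 3, 0} = {1}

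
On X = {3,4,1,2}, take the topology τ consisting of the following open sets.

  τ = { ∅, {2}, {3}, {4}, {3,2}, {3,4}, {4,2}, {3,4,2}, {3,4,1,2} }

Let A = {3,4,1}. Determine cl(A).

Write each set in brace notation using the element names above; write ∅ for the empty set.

complement {2}; its interior {2}; cl(A) = X∖{2} = {3,4,1}

{3,4,1}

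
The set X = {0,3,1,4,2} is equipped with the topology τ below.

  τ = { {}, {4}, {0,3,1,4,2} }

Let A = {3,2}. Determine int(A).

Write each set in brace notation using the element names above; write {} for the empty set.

interior: largest open inside A is {} (from {})

{}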